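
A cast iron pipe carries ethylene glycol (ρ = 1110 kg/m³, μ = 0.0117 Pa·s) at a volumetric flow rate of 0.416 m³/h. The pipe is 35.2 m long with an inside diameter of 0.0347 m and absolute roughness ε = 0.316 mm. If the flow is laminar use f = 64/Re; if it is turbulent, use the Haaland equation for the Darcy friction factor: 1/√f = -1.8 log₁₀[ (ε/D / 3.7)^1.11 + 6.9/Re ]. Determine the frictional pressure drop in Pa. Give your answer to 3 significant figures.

Q = 0.416 m³/h = 0.416/3600 = 0.0001156 m³/s.
Cross-sectional area A = πD²/4 = π(0.0347)²/4 = 0.0009457 m²; mean velocity V = Q/A = 0.0001156/0.0009457 = 0.1222 m/s.
Reynolds number Re = ρVD/μ = 1110 · 0.1222 · 0.0347 / 0.0117 = 402.3.
Re < 2300 → laminar flow, so f = 64/Re = 64/402.3 = 0.1591 (the turbulent correlation is not needed).
Darcy-Weisbach: ΔP = f(L/D)(ρV²/2) = 0.1591·(35.2/0.0347)·(1110·0.1222²/2) = 0.1591·1014·8.287 = 1337 Pa.

ΔP ≈ 1340 Pa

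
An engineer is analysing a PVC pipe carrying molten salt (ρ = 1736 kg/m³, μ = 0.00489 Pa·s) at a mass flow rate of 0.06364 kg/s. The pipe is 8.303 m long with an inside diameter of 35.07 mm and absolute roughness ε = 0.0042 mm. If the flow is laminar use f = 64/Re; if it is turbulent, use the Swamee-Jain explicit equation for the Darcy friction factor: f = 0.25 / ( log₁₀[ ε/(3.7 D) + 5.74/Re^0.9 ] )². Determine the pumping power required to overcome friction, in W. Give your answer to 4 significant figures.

A = πD²/4 = π(0.03507)²/4 = 0.000966 m²; mean velocity V = ṁ/(ρA) = 0.06364/(1736 · 0.000966) = 0.03795 m/s.
Reynolds number Re = ρVD/μ = 1736 · 0.03795 · 0.03507 / 0.00489 = 472.5.
Re < 2300 → laminar flow, so f = 64/Re = 64/472.5 = 0.1355 (the turbulent correlation is not needed).
Darcy-Weisbach: ΔP = f(L/D)(ρV²/2) = 0.1355·(8.303/0.03507)·(1736·0.03795²/2) = 0.1355·236.8·1.25 = 40.09 Pa.
Q = ṁ/ρ = 0.06364/1736 = 3.666e-05 m³/s.
Pumping power P = QΔP = 3.666e-05·40.09 = 0.0014697 W = 0.001470 W.

P ≈ 0.001470 W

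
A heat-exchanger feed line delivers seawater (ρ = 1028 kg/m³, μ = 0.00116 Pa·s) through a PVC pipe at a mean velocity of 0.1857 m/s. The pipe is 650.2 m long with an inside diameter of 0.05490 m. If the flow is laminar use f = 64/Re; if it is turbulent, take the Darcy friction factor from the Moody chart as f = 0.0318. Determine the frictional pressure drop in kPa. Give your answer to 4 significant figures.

ΔP ≈ 6.676 kPa

Reynolds number Re = ρVD/μ = 1028 · 0.1857 · 0.0549 / 0.00116 = 9035.
Re > 4000 → turbulent; use the Moody-chart value f = 0.0318.
Darcy-Weisbach: ΔP = f(L/D)(ρV²/2) = 0.0318·(650.2/0.0549)·(1028·0.1857²/2) = 0.0318·1.184e+04·17.73 = 6676 Pa.
ΔP = 6676 Pa = 6.676 kPa.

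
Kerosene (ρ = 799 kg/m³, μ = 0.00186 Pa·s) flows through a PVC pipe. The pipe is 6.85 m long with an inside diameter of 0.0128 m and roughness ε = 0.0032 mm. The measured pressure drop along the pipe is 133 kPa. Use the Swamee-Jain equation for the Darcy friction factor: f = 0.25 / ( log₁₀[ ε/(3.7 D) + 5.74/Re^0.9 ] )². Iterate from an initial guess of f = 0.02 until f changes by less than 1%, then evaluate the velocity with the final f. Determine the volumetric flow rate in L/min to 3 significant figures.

Rearranging Darcy-Weisbach: V = √(2·ΔP·D/(f·L·ρ)). With ε/D = 3.2e-06/0.0128 = 0.00025, iterate starting from f = 0.02:
  f = 0.02 → V = √(2·1.33e+05·0.0128/(0.02·6.85·799)) = 5.577 m/s; Re = ρVD/μ = 3.067e+04; f → 0.02401
  f = 0.02401 → V = 5.09 m/s; Re = 2.799e+04; f → 0.02449
  f = 0.02449 → V = 5.04 m/s; Re = 2.771e+04; f → 0.02455
Converged (Δf/f < 1%). With the final f = 0.02455: V = √(2·1.33e+05·0.0128/(0.02455·6.85·799)) = 5.034 m/s.
Q = V·A = 5.034·(π/4·0.0128²) = 0.0006478 m³/s = 38.9 L/min.

Q ≈ 38.9 L/min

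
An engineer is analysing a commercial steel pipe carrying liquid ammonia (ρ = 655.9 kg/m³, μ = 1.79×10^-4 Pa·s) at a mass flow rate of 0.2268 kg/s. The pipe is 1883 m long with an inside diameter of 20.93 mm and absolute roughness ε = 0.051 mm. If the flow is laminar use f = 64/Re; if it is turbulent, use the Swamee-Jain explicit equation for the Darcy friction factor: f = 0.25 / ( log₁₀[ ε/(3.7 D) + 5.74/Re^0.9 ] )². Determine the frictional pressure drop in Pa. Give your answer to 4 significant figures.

ΔP ≈ 800100 Pa

A = πD²/4 = π(0.02093)²/4 = 0.0003441 m²; mean velocity V = ṁ/(ρA) = 0.2268/(655.9 · 0.0003441) = 1.005 m/s.
Reynolds number Re = ρVD/μ = 655.9 · 1.005 · 0.02093 / 0.000179 = 7.708e+04.
Re > 4000 → turbulent. Relative roughness ε/D = 5.1e-05/0.02093 = 0.00244. Swamee-Jain: f = 0.25/(log₁₀[0.00244/3.7 + 5.74/7.708e+04^0.9])² = 0.25/(log₁₀[0.000659 + 0.000229])² = 0.25/(-3.052)² = 0.02685.
Darcy-Weisbach: ΔP = f(L/D)(ρV²/2) = 0.02685·(1883/0.02093)·(655.9·1.005²/2) = 0.02685·8.997e+04·331.3 = 8.001e+05 Pa.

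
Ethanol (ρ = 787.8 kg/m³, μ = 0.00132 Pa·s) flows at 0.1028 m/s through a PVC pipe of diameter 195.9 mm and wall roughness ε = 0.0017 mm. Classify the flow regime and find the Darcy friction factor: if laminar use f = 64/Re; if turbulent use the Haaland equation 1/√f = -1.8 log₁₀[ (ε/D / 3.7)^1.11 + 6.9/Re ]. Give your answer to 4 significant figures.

f ≈ 0.02939

Re = ρVD/μ = 787.8·0.1028·0.1959/0.00132 = 1.202e+04.
Re > 4000 → turbulent. ε/D = 1.7e-06/0.1959 = 8.68e-06; Haaland: 1/√f = -1.8 log₁₀[5.64e-07 + 0.000574] = 5.833, so f = 0.02939.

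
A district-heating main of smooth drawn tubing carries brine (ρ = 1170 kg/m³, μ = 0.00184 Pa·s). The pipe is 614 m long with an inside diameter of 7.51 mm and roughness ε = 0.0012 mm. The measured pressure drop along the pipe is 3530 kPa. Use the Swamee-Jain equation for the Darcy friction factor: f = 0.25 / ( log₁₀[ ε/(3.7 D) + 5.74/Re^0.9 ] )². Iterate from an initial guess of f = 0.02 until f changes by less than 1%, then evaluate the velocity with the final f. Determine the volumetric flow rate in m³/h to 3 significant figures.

Q ≈ 0.233 m³/h

Rearranging Darcy-Weisbach: V = √(2·ΔP·D/(f·L·ρ)). With ε/D = 1.2e-06/0.00751 = 0.00016, iterate starting from f = 0.02:
  f = 0.02 → V = √(2·3.53e+06·0.00751/(0.02·614·1170)) = 1.921 m/s; Re = ρVD/μ = 9174; f → 0.03199
  f = 0.03199 → V = 1.519 m/s; Re = 7253; f → 0.03414
  f = 0.03414 → V = 1.47 m/s; Re = 7021; f → 0.03446
Converged (Δf/f < 1%). With the final f = 0.03446: V = √(2·3.53e+06·0.00751/(0.03446·614·1170)) = 1.463 m/s.
Q = V·A = 1.463·(π/4·0.00751²) = 6.483e-05 m³/s = 0.233 m³/h.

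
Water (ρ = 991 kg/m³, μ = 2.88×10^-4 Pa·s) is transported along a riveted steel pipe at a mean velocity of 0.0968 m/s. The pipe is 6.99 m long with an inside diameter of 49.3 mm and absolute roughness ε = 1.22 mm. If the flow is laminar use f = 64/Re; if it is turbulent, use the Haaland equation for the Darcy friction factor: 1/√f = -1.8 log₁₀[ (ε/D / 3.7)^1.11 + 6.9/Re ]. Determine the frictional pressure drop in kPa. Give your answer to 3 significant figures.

Reynolds number Re = ρVD/μ = 991 · 0.0968 · 0.0493 / 0.000288 = 1.642e+04.
Re > 4000 → turbulent. Relative roughness ε/D = 0.00122/0.0493 = 0.0247. Haaland: 1/√f = -1.8 log₁₀[(0.0247/3.7)^1.11 + 6.9/1.642e+04] = -1.8 log₁₀[0.00386 + 0.00042] = 4.264, so f = 0.055.
Darcy-Weisbach: ΔP = f(L/D)(ρV²/2) = 0.055·(6.99/0.0493)·(991·0.0968²/2) = 0.055·141.8·4.643 = 36.2 Pa.
ΔP = 36.2 Pa = 0.0362 kPa.

ΔP ≈ 0.0362 kPa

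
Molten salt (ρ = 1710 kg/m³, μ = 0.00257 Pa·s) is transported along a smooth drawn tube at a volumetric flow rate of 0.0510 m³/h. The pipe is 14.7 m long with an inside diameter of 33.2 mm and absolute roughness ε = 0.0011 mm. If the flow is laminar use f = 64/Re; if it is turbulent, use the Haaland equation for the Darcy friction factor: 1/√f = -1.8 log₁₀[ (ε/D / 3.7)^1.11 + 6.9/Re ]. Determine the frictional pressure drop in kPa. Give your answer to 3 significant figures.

ΔP ≈ 0.0179 kPa

Q = 0.0510 m³/h = 0.0510/3600 = 1.417e-05 m³/s.
Cross-sectional area A = πD²/4 = π(0.0332)²/4 = 0.0008657 m²; mean velocity V = Q/A = 1.417e-05/0.0008657 = 0.01636 m/s.
Reynolds number Re = ρVD/μ = 1710 · 0.01636 · 0.0332 / 0.00257 = 361.5.
Re < 2300 → laminar flow, so f = 64/Re = 64/361.5 = 0.177 (the turbulent correlation is not needed).
Darcy-Weisbach: ΔP = f(L/D)(ρV²/2) = 0.177·(14.7/0.0332)·(1710·0.01636²/2) = 0.177·442.8·0.229 = 17.95 Pa.
ΔP = 17.95 Pa = 0.0179 kPa.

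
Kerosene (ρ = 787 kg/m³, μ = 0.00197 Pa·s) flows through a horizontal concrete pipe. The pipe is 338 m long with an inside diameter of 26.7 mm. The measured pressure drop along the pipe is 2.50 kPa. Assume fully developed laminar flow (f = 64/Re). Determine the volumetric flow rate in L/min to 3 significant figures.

For laminar flow, f = 64/Re with Re = ρVD/μ, so Darcy-Weisbach reduces to ΔP = 32μLV/D². Solving for V: V = ΔP·D²/(32μL) = 2500·(0.0267)²/(32·0.00197·338) = 0.08364 m/s.
Check: Re = ρVD/μ = 787·0.08364·0.0267/0.00197 = 892.2 < 2300, so the laminar assumption holds.
Q = V·A = 0.08364·(π/4·0.0267²) = 4.683e-05 m³/s = 2.81 L/min.

Q ≈ 2.81 L/min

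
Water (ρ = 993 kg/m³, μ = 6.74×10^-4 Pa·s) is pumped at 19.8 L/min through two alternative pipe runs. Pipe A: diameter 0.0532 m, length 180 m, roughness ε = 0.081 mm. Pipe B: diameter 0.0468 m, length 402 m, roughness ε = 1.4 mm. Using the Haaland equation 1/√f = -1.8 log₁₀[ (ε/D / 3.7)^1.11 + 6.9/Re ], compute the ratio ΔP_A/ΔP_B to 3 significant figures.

Pipe A: V = Q/A = 0.00033/0.002223 = 0.1485 m/s; Re = 1.164e+04; ε/D = 0.00152; Haaland → f = 0.03181; ΔP_A = f(L/D)(ρV²/2) = 1178 Pa.
Pipe B: V = Q/A = 0.00033/0.00172 = 0.1918 m/s; Re = 1.323e+04; ε/D = 0.0299; Haaland → f = 0.05951; ΔP_B = f(L/D)(ρV²/2) = 9341 Pa.
ΔP_A/ΔP_B = 1178/9341 = 0.126.

ΔP_A/ΔP_B ≈ 0.126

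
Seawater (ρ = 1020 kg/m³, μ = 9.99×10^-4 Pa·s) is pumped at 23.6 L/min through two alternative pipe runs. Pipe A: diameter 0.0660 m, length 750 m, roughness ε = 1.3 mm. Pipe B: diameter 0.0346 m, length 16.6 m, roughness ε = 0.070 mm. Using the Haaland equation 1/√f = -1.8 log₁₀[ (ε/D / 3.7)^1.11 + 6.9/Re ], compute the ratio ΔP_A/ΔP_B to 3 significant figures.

ΔP_A/ΔP_B ≈ 3.06

Pipe A: V = Q/A = 0.0003933/0.003421 = 0.115 m/s; Re = 7748; ε/D = 0.0197; Haaland → f = 0.05311; ΔP_A = f(L/D)(ρV²/2) = 4068 Pa.
Pipe B: V = Q/A = 0.0003933/0.0009402 = 0.4183 m/s; Re = 1.478e+04; ε/D = 0.00202; Haaland → f = 0.03108; ΔP_B = f(L/D)(ρV²/2) = 1331 Pa.
ΔP_A/ΔP_B = 4068/1331 = 3.06.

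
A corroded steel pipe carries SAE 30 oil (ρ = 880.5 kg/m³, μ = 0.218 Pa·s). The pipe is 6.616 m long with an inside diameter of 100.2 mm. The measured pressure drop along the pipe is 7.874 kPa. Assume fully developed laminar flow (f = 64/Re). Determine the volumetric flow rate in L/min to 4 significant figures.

Q ≈ 810.4 L/min

For laminar flow, f = 64/Re with Re = ρVD/μ, so Darcy-Weisbach reduces to ΔP = 32μLV/D². Solving for V: V = ΔP·D²/(32μL) = 7874·(0.1002)²/(32·0.218·6.616) = 1.713 m/s.
Check: Re = ρVD/μ = 880.5·1.713·0.1002/0.218 = 693.2 < 2300, so the laminar assumption holds.
Q = V·A = 1.713·(π/4·0.1002²) = 0.01351 m³/s = 810.4 L/min.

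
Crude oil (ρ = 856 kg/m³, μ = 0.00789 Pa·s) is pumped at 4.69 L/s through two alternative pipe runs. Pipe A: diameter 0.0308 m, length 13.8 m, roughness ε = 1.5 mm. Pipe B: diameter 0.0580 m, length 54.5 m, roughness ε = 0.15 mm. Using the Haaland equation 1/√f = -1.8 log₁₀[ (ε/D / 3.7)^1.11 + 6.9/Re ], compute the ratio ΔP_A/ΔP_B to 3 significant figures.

ΔP_A/ΔP_B ≈ 12.8

Pipe A: V = Q/A = 0.00469/0.0007451 = 6.295 m/s; Re = 2.103e+04; ε/D = 0.0487; Haaland → f = 0.072; ΔP_A = f(L/D)(ρV²/2) = 5.471e+05 Pa.
Pipe B: V = Q/A = 0.00469/0.002642 = 1.775 m/s; Re = 1.117e+04; ε/D = 0.00259; Haaland → f = 0.03361; ΔP_B = f(L/D)(ρV²/2) = 4.259e+04 Pa.
ΔP_A/ΔP_B = 5.471e+05/4.259e+04 = 12.8.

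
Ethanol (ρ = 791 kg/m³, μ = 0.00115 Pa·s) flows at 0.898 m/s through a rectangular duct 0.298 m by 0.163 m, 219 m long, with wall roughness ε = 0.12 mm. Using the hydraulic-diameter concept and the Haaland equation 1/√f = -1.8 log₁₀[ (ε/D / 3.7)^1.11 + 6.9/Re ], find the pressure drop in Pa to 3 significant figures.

Hydraulic diameter D_h = 4A/P = 4·(0.298·0.163)/(2·(0.298+0.163)) = 0.1943/0.922 = 0.2107 m.
Re = ρVD_h/μ = 791·0.898·0.2107/0.00115 = 1.302e+05.
ε/D_h = 0.00012/0.2107 = 0.000569; Haaland gives 1/√f = -1.8 log₁₀[5.86e-05+5.3e-05] = 7.114, so f = 0.01976.
ΔP = f(L/D_h)(ρV²/2) = 0.01976·219/0.2107·318.9 = 6549 Pa.

ΔP ≈ 6550 Pa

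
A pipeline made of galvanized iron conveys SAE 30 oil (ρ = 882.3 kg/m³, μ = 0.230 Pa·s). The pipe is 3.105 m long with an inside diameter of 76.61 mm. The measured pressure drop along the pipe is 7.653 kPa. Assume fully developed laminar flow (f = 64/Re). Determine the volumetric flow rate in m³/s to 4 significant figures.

For laminar flow, f = 64/Re with Re = ρVD/μ, so Darcy-Weisbach reduces to ΔP = 32μLV/D². Solving for V: V = ΔP·D²/(32μL) = 7653·(0.07661)²/(32·0.23·3.105) = 1.965 m/s.
Check: Re = ρVD/μ = 882.3·1.965·0.07661/0.23 = 577.6 < 2300, so the laminar assumption holds.
Q = V·A = 1.965·(π/4·0.07661²) = 0.00906 m³/s = 0.009060 m³/s.

Q ≈ 0.009060 m³/s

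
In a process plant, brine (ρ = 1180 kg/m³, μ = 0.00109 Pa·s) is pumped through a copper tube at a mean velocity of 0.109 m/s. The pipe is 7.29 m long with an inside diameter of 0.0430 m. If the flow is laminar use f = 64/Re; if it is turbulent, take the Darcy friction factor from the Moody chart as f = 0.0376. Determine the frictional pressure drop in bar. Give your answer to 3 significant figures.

ΔP ≈ 4.47×10^-4 bar

Reynolds number Re = ρVD/μ = 1180 · 0.109 · 0.043 / 0.00109 = 5074.
Re > 4000 → turbulent; use the Moody-chart value f = 0.0376.
Darcy-Weisbach: ΔP = f(L/D)(ρV²/2) = 0.0376·(7.29/0.043)·(1180·0.109²/2) = 0.0376·169.5·7.01 = 44.68 Pa.
ΔP = 44.68 Pa = 4.47×10^-4 bar.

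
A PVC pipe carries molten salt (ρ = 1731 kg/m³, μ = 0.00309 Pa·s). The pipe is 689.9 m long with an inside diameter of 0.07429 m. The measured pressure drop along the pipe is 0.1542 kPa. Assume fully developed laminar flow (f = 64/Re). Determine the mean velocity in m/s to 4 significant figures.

V ≈ 0.01248 m/s

For laminar flow, f = 64/Re with Re = ρVD/μ, so Darcy-Weisbach reduces to ΔP = 32μLV/D². Solving for V: V = ΔP·D²/(32μL) = 154.2·(0.07429)²/(32·0.00309·689.9) = 0.01248 m/s.
Check: Re = ρVD/μ = 1731·0.01248·0.07429/0.00309 = 519.2 < 2300, so the laminar assumption holds.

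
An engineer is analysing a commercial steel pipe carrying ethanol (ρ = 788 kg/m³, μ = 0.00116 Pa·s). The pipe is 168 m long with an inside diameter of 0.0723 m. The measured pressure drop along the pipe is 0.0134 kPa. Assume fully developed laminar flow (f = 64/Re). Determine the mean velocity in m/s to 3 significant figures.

V ≈ 0.0112 m/s

For laminar flow, f = 64/Re with Re = ρVD/μ, so Darcy-Weisbach reduces to ΔP = 32μLV/D². Solving for V: V = ΔP·D²/(32μL) = 13.4·(0.0723)²/(32·0.00116·168) = 0.01123 m/s.
Check: Re = ρVD/μ = 788·0.01123·0.0723/0.00116 = 551.7 < 2300, so the laminar assumption holds.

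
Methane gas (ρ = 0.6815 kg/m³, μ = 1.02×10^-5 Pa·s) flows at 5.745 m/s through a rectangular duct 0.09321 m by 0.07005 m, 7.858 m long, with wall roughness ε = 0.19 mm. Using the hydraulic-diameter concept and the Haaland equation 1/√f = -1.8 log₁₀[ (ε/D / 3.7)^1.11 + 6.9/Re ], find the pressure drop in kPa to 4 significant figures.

Hydraulic diameter D_h = 4A/P = 4·(0.09321·0.07005)/(2·(0.09321+0.07005)) = 0.02612/0.3265 = 0.07999 m.
Re = ρVD_h/μ = 0.6815·5.745·0.07999/1.02e-05 = 3.07e+04.
ε/D_h = 0.00019/0.07999 = 0.00238; Haaland gives 1/√f = -1.8 log₁₀[0.000286+0.000225] = 5.925, so f = 0.02848.
ΔP = f(L/D_h)(ρV²/2) = 0.02848·7.858/0.07999·11.25 = 31.47 Pa.
ΔP = 0.03147 kPa.

ΔP ≈ 0.03147 kPa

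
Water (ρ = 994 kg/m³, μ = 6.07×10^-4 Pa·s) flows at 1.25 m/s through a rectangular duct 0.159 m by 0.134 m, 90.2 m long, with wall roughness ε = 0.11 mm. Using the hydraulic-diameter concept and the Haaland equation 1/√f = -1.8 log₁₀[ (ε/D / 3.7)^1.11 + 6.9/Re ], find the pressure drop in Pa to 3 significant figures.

ΔP ≈ 9360 Pa

Hydraulic diameter D_h = 4A/P = 4·(0.159·0.134)/(2·(0.159+0.134)) = 0.08522/0.586 = 0.1454 m.
Re = ρVD_h/μ = 994·1.25·0.1454/0.000607 = 2.977e+05.
ε/D_h = 0.00011/0.1454 = 0.000756; Haaland gives 1/√f = -1.8 log₁₀[8.03e-05+2.32e-05] = 7.173, so f = 0.01943.
ΔP = f(L/D_h)(ρV²/2) = 0.01943·90.2/0.1454·776.6 = 9360 Pa.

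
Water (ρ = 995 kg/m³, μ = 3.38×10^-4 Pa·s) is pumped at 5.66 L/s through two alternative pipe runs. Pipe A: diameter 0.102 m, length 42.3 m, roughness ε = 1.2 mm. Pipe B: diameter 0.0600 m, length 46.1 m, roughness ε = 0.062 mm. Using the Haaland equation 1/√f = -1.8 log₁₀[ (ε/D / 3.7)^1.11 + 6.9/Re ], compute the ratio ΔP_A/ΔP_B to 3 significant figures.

ΔP_A/ΔP_B ≈ 0.127

Pipe A: V = Q/A = 0.00566/0.008171 = 0.6927 m/s; Re = 2.08e+05; ε/D = 0.0118; Haaland → f = 0.0404; ΔP_A = f(L/D)(ρV²/2) = 3999 Pa.
Pipe B: V = Q/A = 0.00566/0.002827 = 2.002 m/s; Re = 3.536e+05; ε/D = 0.00103; Haaland → f = 0.02054; ΔP_B = f(L/D)(ρV²/2) = 3.147e+04 Pa.
ΔP_A/ΔP_B = 3999/3.147e+04 = 0.127.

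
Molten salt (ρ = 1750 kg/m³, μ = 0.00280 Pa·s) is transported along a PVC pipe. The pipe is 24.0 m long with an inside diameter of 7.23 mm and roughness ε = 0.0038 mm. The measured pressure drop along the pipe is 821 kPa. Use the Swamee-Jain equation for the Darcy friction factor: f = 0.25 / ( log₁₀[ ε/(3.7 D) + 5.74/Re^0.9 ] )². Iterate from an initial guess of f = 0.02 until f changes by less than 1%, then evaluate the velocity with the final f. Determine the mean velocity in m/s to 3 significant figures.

V ≈ 3.10 m/s

Rearranging Darcy-Weisbach: V = √(2·ΔP·D/(f·L·ρ)). With ε/D = 3.8e-06/0.00723 = 0.000526, iterate starting from f = 0.02:
  f = 0.02 → V = √(2·8.21e+05·0.00723/(0.02·24·1750)) = 3.759 m/s; Re = ρVD/μ = 1.699e+04; f → 0.02807
  f = 0.02807 → V = 3.173 m/s; Re = 1.434e+04; f → 0.02919
  f = 0.02919 → V = 3.112 m/s; Re = 1.406e+04; f → 0.02933
Converged (Δf/f < 1%). With the final f = 0.02933: V = √(2·8.21e+05·0.00723/(0.02933·24·1750)) = 3.105 m/s.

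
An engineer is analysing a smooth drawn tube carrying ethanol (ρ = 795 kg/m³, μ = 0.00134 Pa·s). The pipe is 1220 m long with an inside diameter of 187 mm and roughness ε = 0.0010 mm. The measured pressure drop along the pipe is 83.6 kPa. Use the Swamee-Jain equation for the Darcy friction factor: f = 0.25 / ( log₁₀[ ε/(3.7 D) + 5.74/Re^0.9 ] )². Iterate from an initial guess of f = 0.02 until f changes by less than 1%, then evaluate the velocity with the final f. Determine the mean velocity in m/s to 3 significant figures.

V ≈ 1.40 m/s

Rearranging Darcy-Weisbach: V = √(2·ΔP·D/(f·L·ρ)). With ε/D = 1e-06/0.187 = 5.35e-06, iterate starting from f = 0.02:
  f = 0.02 → V = √(2·8.36e+04·0.187/(0.02·1220·795)) = 1.27 m/s; Re = ρVD/μ = 1.409e+05; f → 0.01669
  f = 0.01669 → V = 1.39 m/s; Re = 1.542e+05; f → 0.01639
  f = 0.01639 → V = 1.402 m/s; Re = 1.556e+05; f → 0.01636
Converged (Δf/f < 1%). With the final f = 0.01636: V = √(2·8.36e+04·0.187/(0.01636·1220·795)) = 1.404 m/s.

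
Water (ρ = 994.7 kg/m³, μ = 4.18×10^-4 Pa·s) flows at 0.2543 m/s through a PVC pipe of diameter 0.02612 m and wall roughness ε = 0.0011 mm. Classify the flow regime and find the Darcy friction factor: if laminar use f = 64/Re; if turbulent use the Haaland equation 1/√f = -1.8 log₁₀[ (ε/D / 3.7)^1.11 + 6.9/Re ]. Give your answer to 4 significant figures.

f ≈ 0.02739

Re = ρVD/μ = 994.7·0.2543·0.02612/0.000418 = 1.581e+04.
Re > 4000 → turbulent. ε/D = 1.1e-06/0.02612 = 4.21e-05; Haaland: 1/√f = -1.8 log₁₀[3.25e-06 + 0.000437] = 6.042, so f = 0.02739.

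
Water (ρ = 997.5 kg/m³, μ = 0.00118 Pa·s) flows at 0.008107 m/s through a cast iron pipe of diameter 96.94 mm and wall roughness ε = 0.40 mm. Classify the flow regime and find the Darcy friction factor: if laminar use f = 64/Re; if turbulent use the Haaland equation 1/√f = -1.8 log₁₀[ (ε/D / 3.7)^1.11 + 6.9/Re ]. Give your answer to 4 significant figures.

Re = ρVD/μ = 997.5·0.008107·0.09694/0.00118 = 664.3.
Re < 2300 → laminar, so f = 64/Re = 0.09634 (roughness is irrelevant in laminar flow).

f ≈ 0.09634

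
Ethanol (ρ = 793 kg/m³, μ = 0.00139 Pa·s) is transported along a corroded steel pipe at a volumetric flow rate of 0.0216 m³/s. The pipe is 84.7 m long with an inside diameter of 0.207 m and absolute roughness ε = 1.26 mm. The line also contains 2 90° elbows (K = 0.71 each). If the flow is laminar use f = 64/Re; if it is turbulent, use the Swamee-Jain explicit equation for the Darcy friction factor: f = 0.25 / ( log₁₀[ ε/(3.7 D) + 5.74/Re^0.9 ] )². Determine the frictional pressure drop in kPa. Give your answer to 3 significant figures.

ΔP ≈ 2.48 kPa

Cross-sectional area A = πD²/4 = π(0.207)²/4 = 0.03365 m²; mean velocity V = Q/A = 0.0216/0.03365 = 0.6418 m/s.
Reynolds number Re = ρVD/μ = 793 · 0.6418 · 0.207 / 0.00139 = 7.58e+04.
Re > 4000 → turbulent. Relative roughness ε/D = 0.00126/0.207 = 0.00609. Swamee-Jain: f = 0.25/(log₁₀[0.00609/3.7 + 5.74/7.58e+04^0.9])² = 0.25/(log₁₀[0.00165 + 0.000233])² = 0.25/(-2.726)² = 0.03364.
Total minor-loss coefficient ΣK = 2·0.71 = 1.42.
ΔP = [f·L/D + ΣK]·(ρV²/2) = [0.03364·84.7/0.207 + 1.42]·(793·0.6418²/2) = [13.76 + 1.42]·163.3 = 2480 Pa.
ΔP = 2480 Pa = 2.48 kPa.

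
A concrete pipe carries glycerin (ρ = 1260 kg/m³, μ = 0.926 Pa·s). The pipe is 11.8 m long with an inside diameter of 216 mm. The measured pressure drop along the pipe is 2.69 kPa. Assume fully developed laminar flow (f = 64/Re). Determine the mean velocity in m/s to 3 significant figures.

For laminar flow, f = 64/Re with Re = ρVD/μ, so Darcy-Weisbach reduces to ΔP = 32μLV/D². Solving for V: V = ΔP·D²/(32μL) = 2690·(0.216)²/(32·0.926·11.8) = 0.3589 m/s.
Check: Re = ρVD/μ = 1260·0.3589·0.216/0.926 = 105.5 < 2300, so the laminar assumption holds.

V ≈ 0.359 m/s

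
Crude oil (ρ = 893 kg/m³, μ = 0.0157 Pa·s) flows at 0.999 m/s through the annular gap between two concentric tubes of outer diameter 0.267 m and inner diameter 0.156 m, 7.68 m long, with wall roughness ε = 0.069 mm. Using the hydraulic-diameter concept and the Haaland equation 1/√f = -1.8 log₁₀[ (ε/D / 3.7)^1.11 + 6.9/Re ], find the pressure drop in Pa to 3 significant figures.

ΔP ≈ 1100 Pa

Hydraulic diameter D_h = 4A/P = D_o - D_i = 0.267 - 0.156 = 0.111 m.
Re = ρVD_h/μ = 893·0.999·0.111/0.0157 = 6307.
ε/D_h = 6.9e-05/0.111 = 0.000622; Haaland gives 1/√f = -1.8 log₁₀[6.46e-05+0.00109] = 5.285, so f = 0.0358.
ΔP = f(L/D_h)(ρV²/2) = 0.0358·7.68/0.111·445.6 = 1104 Pa.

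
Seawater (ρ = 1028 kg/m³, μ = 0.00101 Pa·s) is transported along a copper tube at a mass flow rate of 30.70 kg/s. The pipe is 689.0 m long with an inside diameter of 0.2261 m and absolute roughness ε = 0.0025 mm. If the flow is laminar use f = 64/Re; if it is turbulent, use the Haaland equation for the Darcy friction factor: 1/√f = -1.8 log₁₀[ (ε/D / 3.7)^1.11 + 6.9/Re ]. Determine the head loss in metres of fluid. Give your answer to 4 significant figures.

A = πD²/4 = π(0.2261)²/4 = 0.04015 m²; mean velocity V = ṁ/(ρA) = 30.7/(1028 · 0.04015) = 0.7438 m/s.
Reynolds number Re = ρVD/μ = 1028 · 0.7438 · 0.2261 / 0.00101 = 1.712e+05.
Re > 4000 → turbulent. Relative roughness ε/D = 2.5e-06/0.2261 = 1.11e-05. Haaland: 1/√f = -1.8 log₁₀[(1.11e-05/3.7)^1.11 + 6.9/1.712e+05] = -1.8 log₁₀[7.37e-07 + 4.03e-05] = 7.896, so f = 0.01604.
Darcy-Weisbach: ΔP = f(L/D)(ρV²/2) = 0.01604·(689/0.2261)·(1028·0.7438²/2) = 0.01604·3047·284.4 = 1.39e+04 Pa.
Head loss h_f = ΔP/(ρg) = 1.39e+04/(1028·9.81) = 1.378 m.

h_f ≈ 1.378 m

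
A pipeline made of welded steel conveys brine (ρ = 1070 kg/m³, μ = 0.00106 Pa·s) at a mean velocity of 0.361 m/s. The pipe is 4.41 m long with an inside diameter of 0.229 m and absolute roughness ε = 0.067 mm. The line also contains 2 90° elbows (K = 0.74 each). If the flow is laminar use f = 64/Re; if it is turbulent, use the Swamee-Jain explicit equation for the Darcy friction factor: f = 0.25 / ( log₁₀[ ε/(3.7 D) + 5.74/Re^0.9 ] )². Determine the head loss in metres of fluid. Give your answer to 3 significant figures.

h_f ≈ 0.0124 m

Reynolds number Re = ρVD/μ = 1070 · 0.361 · 0.229 / 0.00106 = 8.345e+04.
Re > 4000 → turbulent. Relative roughness ε/D = 6.7e-05/0.229 = 0.000293. Swamee-Jain: f = 0.25/(log₁₀[0.000293/3.7 + 5.74/8.345e+04^0.9])² = 0.25/(log₁₀[7.91e-05 + 0.000214])² = 0.25/(-3.534)² = 0.02002.
Total minor-loss coefficient ΣK = 2·0.74 = 1.48.
ΔP = [f·L/D + ΣK]·(ρV²/2) = [0.02002·4.41/0.229 + 1.48]·(1070·0.361²/2) = [0.3856 + 1.48]·69.72 = 130.1 Pa.
Head loss h_f = ΔP/(ρg) = 130.1/(1070·9.81) = 0.0124 m.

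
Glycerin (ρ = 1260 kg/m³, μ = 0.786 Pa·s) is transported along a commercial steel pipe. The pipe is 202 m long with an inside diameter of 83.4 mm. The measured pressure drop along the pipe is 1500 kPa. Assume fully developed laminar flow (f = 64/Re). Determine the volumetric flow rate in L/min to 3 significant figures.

Q ≈ 673 L/min

For laminar flow, f = 64/Re with Re = ρVD/μ, so Darcy-Weisbach reduces to ΔP = 32μLV/D². Solving for V: V = ΔP·D²/(32μL) = 1.5e+06·(0.0834)²/(32·0.786·202) = 2.054 m/s.
Check: Re = ρVD/μ = 1260·2.054·0.0834/0.786 = 274.5 < 2300, so the laminar assumption holds.
Q = V·A = 2.054·(π/4·0.0834²) = 0.01122 m³/s = 673 L/min.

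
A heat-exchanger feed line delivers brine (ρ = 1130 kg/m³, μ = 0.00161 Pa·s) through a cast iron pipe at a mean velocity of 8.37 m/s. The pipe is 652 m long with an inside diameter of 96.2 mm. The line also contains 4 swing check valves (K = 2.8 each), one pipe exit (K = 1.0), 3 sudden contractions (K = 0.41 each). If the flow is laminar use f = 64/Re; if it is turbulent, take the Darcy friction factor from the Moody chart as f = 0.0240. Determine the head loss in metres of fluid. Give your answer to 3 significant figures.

Reynolds number Re = ρVD/μ = 1130 · 8.37 · 0.0962 / 0.00161 = 5.651e+05.
Re > 4000 → turbulent; use the Moody-chart value f = 0.0240.
Total minor-loss coefficient ΣK = 4·2.8 + 1·1 + 3·0.41 = 13.4.
ΔP = [f·L/D + ΣK]·(ρV²/2) = [0.024·652/0.0962 + 13.4]·(1130·8.37²/2) = [162.7 + 13.4]·3.958e+04 = 6.97e+06 Pa.
Head loss h_f = ΔP/(ρg) = 6.97e+06/(1130·9.81) = 629 m.

h_f ≈ 629 m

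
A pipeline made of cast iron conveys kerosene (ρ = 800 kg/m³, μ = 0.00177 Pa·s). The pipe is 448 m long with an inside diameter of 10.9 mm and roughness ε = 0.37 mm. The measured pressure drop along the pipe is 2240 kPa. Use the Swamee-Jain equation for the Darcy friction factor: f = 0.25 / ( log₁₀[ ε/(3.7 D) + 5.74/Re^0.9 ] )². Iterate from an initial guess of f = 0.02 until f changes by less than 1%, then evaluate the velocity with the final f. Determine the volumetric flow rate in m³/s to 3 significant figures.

Rearranging Darcy-Weisbach: V = √(2·ΔP·D/(f·L·ρ)). With ε/D = 0.00037/0.0109 = 0.0339, iterate starting from f = 0.02:
  f = 0.02 → V = √(2·2.24e+06·0.0109/(0.02·448·800)) = 2.61 m/s; Re = ρVD/μ = 1.286e+04; f → 0.06337
  f = 0.06337 → V = 1.466 m/s; Re = 7224; f → 0.06545
  f = 0.06545 → V = 1.443 m/s; Re = 7108; f → 0.06552
Converged (Δf/f < 1%). With the final f = 0.06552: V = √(2·2.24e+06·0.0109/(0.06552·448·800)) = 1.442 m/s.
Q = V·A = 1.442·(π/4·0.0109²) = 0.0001346 m³/s = 1.35×10^-4 m³/s.

Q ≈ 1.35×10^-4 m³/s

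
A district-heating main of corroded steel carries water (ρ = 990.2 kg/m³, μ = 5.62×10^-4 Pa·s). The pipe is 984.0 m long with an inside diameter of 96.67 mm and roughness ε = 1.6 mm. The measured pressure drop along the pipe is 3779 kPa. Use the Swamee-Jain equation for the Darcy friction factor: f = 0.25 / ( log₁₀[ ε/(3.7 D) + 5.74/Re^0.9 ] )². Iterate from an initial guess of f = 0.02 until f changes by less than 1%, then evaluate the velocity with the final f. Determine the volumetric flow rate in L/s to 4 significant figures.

Rearranging Darcy-Weisbach: V = √(2·ΔP·D/(f·L·ρ)). With ε/D = 0.0016/0.09667 = 0.0166, iterate starting from f = 0.02:
  f = 0.02 → V = √(2·3.779e+06·0.09667/(0.02·984·990.2)) = 6.123 m/s; Re = ρVD/μ = 1.043e+06; f → 0.04538
  f = 0.04538 → V = 4.065 m/s; Re = 6.924e+05; f → 0.04541
Converged (Δf/f < 1%). With the final f = 0.04541: V = √(2·3.779e+06·0.09667/(0.04541·984·990.2)) = 4.064 m/s.
Q = V·A = 4.064·(π/4·0.09667²) = 0.02982 m³/s = 29.82 L/s.

Q ≈ 29.82 L/s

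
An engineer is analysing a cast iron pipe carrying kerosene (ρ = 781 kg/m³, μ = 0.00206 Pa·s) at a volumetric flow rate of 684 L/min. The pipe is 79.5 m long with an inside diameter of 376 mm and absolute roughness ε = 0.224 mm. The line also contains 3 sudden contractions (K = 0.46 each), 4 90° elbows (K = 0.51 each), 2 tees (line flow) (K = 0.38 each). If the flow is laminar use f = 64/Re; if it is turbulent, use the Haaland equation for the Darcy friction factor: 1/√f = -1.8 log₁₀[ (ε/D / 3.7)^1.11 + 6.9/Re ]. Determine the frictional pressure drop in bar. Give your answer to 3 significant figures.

Q = 684 L/min = 684/60000 = 0.0114 m³/s.
Cross-sectional area A = πD²/4 = π(0.376)²/4 = 0.111 m²; mean velocity V = Q/A = 0.0114/0.111 = 0.1027 m/s.
Reynolds number Re = ρVD/μ = 781 · 0.1027 · 0.376 / 0.00206 = 1.464e+04.
Re > 4000 → turbulent. Relative roughness ε/D = 0.000224/0.376 = 0.000596. Haaland: 1/√f = -1.8 log₁₀[(0.000596/3.7)^1.11 + 6.9/1.464e+04] = -1.8 log₁₀[6.16e-05 + 0.000471] = 5.892, so f = 0.02881.
Total minor-loss coefficient ΣK = 3·0.46 + 4·0.51 + 2·0.38 = 4.18.
ΔP = [f·L/D + ΣK]·(ρV²/2) = [0.02881·79.5/0.376 + 4.18]·(781·0.1027²/2) = [6.091 + 4.18]·4.116 = 42.28 Pa.
ΔP = 42.28 Pa = 4.23×10^-4 bar.

ΔP ≈ 4.23×10^-4 bar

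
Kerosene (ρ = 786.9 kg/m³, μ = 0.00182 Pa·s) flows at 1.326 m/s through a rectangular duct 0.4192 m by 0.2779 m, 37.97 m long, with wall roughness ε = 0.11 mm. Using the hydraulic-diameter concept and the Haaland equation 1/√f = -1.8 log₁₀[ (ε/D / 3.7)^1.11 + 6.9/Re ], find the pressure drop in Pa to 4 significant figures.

ΔP ≈ 1396 Pa

Hydraulic diameter D_h = 4A/P = 4·(0.4192·0.2779)/(2·(0.4192+0.2779)) = 0.466/1.394 = 0.3342 m.
Re = ρVD_h/μ = 786.9·1.326·0.3342/0.00182 = 1.916e+05.
ε/D_h = 0.00011/0.3342 = 0.000329; Haaland gives 1/√f = -1.8 log₁₀[3.19e-05+3.6e-05] = 7.503, so f = 0.01776.
ΔP = f(L/D_h)(ρV²/2) = 0.01776·37.97/0.3342·691.8 = 1396 Pa.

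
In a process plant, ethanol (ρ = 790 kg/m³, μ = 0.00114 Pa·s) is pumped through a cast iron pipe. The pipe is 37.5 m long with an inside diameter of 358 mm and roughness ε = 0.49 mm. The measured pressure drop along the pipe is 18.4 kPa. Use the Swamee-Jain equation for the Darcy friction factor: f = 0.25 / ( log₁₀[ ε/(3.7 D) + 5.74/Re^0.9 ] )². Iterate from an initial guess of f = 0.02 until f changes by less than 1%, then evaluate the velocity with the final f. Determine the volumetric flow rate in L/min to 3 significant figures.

Rearranging Darcy-Weisbach: V = √(2·ΔP·D/(f·L·ρ)). With ε/D = 0.00049/0.358 = 0.00137, iterate starting from f = 0.02:
  f = 0.02 → V = √(2·1.84e+04·0.358/(0.02·37.5·790)) = 4.715 m/s; Re = ρVD/μ = 1.17e+06; f → 0.02151
  f = 0.02151 → V = 4.547 m/s; Re = 1.128e+06; f → 0.02152
Converged (Δf/f < 1%). With the final f = 0.02152: V = √(2·1.84e+04·0.358/(0.02152·37.5·790)) = 4.546 m/s.
Q = V·A = 4.546·(π/4·0.358²) = 0.4576 m³/s = 27500 L/min.

Q ≈ 27500 L/min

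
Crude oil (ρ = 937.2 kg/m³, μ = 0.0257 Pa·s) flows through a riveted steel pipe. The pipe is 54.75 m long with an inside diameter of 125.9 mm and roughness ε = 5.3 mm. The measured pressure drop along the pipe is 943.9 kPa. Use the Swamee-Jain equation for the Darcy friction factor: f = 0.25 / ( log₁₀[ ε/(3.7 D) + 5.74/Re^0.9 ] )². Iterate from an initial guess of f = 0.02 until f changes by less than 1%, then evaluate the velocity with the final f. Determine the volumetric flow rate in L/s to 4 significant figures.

Rearranging Darcy-Weisbach: V = √(2·ΔP·D/(f·L·ρ)). With ε/D = 0.0053/0.1259 = 0.0421, iterate starting from f = 0.02:
  f = 0.02 → V = √(2·9.439e+05·0.1259/(0.02·54.75·937.2)) = 15.22 m/s; Re = ρVD/μ = 6.987e+04; f → 0.0668
  f = 0.0668 → V = 8.327 m/s; Re = 3.823e+04; f → 0.06727
Converged (Δf/f < 1%). With the final f = 0.06727: V = √(2·9.439e+05·0.1259/(0.06727·54.75·937.2)) = 8.298 m/s.
Q = V·A = 8.298·(π/4·0.1259²) = 0.1033 m³/s = 103.3 L/s.

Q ≈ 103.3 L/s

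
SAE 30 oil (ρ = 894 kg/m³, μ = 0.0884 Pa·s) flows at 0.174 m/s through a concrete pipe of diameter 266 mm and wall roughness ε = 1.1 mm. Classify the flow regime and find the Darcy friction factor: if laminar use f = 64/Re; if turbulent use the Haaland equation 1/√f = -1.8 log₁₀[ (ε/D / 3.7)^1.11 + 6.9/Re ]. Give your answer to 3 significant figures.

Re = ρVD/μ = 894·0.174·0.266/0.0884 = 468.1.
Re < 2300 → laminar, so f = 64/Re = 0.1367 (roughness is irrelevant in laminar flow).

f ≈ 0.137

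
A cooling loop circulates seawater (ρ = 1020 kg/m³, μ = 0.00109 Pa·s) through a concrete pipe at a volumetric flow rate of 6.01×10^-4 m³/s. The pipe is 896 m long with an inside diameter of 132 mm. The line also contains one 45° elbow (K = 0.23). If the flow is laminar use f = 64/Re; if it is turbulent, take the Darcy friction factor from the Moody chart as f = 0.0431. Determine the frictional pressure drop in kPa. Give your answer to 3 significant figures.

ΔP ≈ 0.288 kPa

Cross-sectional area A = πD²/4 = π(0.132)²/4 = 0.01368 m²; mean velocity V = Q/A = 0.000601/0.01368 = 0.04392 m/s.
Reynolds number Re = ρVD/μ = 1020 · 0.04392 · 0.132 / 0.00109 = 5425.
Re > 4000 → turbulent; use the Moody-chart value f = 0.0431.
Total minor-loss coefficient ΣK = 1·0.23 = 0.23.
ΔP = [f·L/D + ΣK]·(ρV²/2) = [0.0431·896/0.132 + 0.23]·(1020·0.04392²/2) = [292.6 + 0.23]·0.9837 = 288 Pa.
ΔP = 288 Pa = 0.288 kPa.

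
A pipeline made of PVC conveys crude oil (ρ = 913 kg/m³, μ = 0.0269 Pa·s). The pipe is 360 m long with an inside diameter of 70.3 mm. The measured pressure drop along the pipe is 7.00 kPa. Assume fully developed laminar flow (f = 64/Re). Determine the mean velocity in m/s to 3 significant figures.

For laminar flow, f = 64/Re with Re = ρVD/μ, so Darcy-Weisbach reduces to ΔP = 32μLV/D². Solving for V: V = ΔP·D²/(32μL) = 7000·(0.0703)²/(32·0.0269·360) = 0.1116 m/s.
Check: Re = ρVD/μ = 913·0.1116·0.0703/0.0269 = 266.4 < 2300, so the laminar assumption holds.

V ≈ 0.112 m/s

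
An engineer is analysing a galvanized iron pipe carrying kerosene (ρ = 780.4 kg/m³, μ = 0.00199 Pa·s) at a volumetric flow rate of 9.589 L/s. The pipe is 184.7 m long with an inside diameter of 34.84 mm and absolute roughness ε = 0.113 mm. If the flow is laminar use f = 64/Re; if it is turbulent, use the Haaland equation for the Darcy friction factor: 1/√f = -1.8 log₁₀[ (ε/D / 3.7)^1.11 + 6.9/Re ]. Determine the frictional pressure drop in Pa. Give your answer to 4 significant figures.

ΔP ≈ 5781000 Pa

Q = 9.589 L/s = 9.589/1000 = 0.009589 m³/s.
Cross-sectional area A = πD²/4 = π(0.03484)²/4 = 0.0009533 m²; mean velocity V = Q/A = 0.009589/0.0009533 = 10.06 m/s.
Reynolds number Re = ρVD/μ = 780.4 · 10.06 · 0.03484 / 0.00199 = 1.374e+05.
Re > 4000 → turbulent. Relative roughness ε/D = 0.000113/0.03484 = 0.00324. Haaland: 1/√f = -1.8 log₁₀[(0.00324/3.7)^1.11 + 6.9/1.374e+05] = -1.8 log₁₀[0.000404 + 5.02e-05] = 6.017, so f = 0.02762.
Darcy-Weisbach: ΔP = f(L/D)(ρV²/2) = 0.02762·(184.7/0.03484)·(780.4·10.06²/2) = 0.02762·5301·3.948e+04 = 5.781e+06 Pa.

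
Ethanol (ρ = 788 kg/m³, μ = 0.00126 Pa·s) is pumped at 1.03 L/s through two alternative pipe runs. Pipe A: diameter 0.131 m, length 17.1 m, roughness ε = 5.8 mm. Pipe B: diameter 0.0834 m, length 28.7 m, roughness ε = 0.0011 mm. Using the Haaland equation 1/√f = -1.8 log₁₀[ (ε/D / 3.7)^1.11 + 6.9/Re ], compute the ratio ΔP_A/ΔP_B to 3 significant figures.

ΔP_A/ΔP_B ≈ 0.144

Pipe A: V = Q/A = 0.00103/0.01348 = 0.07642 m/s; Re = 6261; ε/D = 0.0443; Haaland → f = 0.07183; ΔP_A = f(L/D)(ρV²/2) = 21.58 Pa.
Pipe B: V = Q/A = 0.00103/0.005463 = 0.1885 m/s; Re = 9834; ε/D = 1.32e-05; Haaland → f = 0.03104; ΔP_B = f(L/D)(ρV²/2) = 149.6 Pa.
ΔP_A/ΔP_B = 21.58/149.6 = 0.144.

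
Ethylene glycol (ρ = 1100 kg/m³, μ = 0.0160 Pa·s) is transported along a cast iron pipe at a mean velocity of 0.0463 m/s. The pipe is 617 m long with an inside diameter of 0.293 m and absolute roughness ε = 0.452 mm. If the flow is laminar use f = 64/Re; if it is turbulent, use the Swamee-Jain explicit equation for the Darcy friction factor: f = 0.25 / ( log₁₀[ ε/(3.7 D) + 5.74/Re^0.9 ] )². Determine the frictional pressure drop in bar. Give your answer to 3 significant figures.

Reynolds number Re = ρVD/μ = 1100 · 0.0463 · 0.293 / 0.016 = 932.7.
Re < 2300 → laminar flow, so f = 64/Re = 64/932.7 = 0.06862 (the turbulent correlation is not needed).
Darcy-Weisbach: ΔP = f(L/D)(ρV²/2) = 0.06862·(617/0.293)·(1100·0.0463²/2) = 0.06862·2106·1.179 = 170.4 Pa.
ΔP = 170.4 Pa = 0.00170 bar.

ΔP ≈ 0.00170 bar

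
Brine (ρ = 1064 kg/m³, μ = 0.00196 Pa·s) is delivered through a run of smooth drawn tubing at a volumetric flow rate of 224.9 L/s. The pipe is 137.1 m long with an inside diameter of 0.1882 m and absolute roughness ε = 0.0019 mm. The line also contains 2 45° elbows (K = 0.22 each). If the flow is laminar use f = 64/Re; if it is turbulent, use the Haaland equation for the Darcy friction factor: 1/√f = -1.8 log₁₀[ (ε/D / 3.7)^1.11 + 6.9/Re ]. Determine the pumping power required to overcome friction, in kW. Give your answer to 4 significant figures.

Q = 224.9 L/s = 224.9/1000 = 0.2249 m³/s.
Cross-sectional area A = πD²/4 = π(0.1882)²/4 = 0.02782 m²; mean velocity V = Q/A = 0.2249/0.02782 = 8.085 m/s.
Reynolds number Re = ρVD/μ = 1064 · 8.085 · 0.1882 / 0.00196 = 8.26e+05.
Re > 4000 → turbulent. Relative roughness ε/D = 1.9e-06/0.1882 = 1.01e-05. Haaland: 1/√f = -1.8 log₁₀[(1.01e-05/3.7)^1.11 + 6.9/8.26e+05] = -1.8 log₁₀[6.67e-07 + 8.35e-06] = 9.081, so f = 0.01213.
Total minor-loss coefficient ΣK = 2·0.22 = 0.44.
ΔP = [f·L/D + ΣK]·(ρV²/2) = [0.01213·137.1/0.1882 + 0.44]·(1064·8.085²/2) = [8.835 + 0.44]·3.477e+04 = 3.225e+05 Pa.
Pumping power P = QΔP = 0.2249·3.225e+05 = 72530 W = 72.53 kW.

P ≈ 72.53 kW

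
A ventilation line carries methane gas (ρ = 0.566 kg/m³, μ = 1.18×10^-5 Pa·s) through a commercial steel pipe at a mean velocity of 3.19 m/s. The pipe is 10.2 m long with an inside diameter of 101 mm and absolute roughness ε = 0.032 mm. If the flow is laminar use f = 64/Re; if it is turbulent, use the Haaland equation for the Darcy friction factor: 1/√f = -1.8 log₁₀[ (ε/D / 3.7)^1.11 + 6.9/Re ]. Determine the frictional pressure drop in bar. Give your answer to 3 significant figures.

ΔP ≈ 8.14×10^-5 bar

Reynolds number Re = ρVD/μ = 0.566 · 3.19 · 0.101 / 1.18e-05 = 1.545e+04.
Re > 4000 → turbulent. Relative roughness ε/D = 3.2e-05/0.101 = 0.000317. Haaland: 1/√f = -1.8 log₁₀[(0.000317/3.7)^1.11 + 6.9/1.545e+04] = -1.8 log₁₀[3.06e-05 + 0.000446] = 5.979, so f = 0.02798.
Darcy-Weisbach: ΔP = f(L/D)(ρV²/2) = 0.02798·(10.2/0.101)·(0.566·3.19²/2) = 0.02798·101·2.88 = 8.137 Pa.
ΔP = 8.137 Pa = 8.14×10^-5 bar.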